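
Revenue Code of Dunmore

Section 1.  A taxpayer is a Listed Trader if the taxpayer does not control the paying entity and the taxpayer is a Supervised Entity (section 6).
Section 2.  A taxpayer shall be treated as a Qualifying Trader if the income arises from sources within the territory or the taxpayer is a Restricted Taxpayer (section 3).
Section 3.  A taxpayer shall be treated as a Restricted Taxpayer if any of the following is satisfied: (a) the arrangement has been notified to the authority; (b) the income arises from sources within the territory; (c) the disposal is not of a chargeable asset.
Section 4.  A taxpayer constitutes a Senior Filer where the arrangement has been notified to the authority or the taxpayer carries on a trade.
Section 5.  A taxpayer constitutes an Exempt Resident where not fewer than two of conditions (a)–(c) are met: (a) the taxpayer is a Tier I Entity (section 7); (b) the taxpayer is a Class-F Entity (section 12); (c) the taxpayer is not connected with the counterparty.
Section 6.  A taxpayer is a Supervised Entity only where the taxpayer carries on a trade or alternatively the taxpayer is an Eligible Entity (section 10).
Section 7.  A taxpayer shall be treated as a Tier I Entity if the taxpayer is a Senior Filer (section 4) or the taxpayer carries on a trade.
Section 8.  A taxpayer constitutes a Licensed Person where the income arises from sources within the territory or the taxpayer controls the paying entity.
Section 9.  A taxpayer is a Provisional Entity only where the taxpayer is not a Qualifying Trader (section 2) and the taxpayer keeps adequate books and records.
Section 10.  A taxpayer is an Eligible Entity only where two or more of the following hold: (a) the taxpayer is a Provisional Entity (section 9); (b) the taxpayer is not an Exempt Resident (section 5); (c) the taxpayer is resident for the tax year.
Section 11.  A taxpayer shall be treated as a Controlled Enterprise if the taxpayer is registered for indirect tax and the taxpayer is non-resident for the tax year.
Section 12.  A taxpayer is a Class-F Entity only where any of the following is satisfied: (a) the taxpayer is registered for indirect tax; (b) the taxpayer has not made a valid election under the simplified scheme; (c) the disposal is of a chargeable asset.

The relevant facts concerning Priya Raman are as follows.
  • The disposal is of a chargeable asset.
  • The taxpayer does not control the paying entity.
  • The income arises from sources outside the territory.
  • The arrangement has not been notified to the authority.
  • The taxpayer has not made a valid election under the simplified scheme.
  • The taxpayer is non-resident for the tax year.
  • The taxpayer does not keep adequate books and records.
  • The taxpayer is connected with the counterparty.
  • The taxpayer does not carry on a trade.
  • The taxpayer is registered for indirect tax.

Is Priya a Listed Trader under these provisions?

section 3 — Restricted Taxpayer: [the arrangement has been notified to the authority? no] OR [the income arises from sources within the territory? no] OR [the disposal is not of a chargeable asset? no] → not satisfied.
section 2 — Qualifying Trader: [the income arises from sources within the territory? no] OR [Restricted Taxpayer (section 3)? no] → not satisfied.
section 9 — Provisional Entity: [not a Qualifying Trader (section 2)? yes] AND [the taxpayer keeps adequate books and records? no] → not satisfied.
section 4 — Senior Filer: [the arrangement has been notified to the authority? no] OR [the taxpayer carries on a trade? no] → not satisfied.
section 7 — Tier I Entity: [Senior Filer (section 4)? no] OR [the taxpayer carries on a trade? no] → not satisfied.
section 12 — Class-F Entity: [the taxpayer is registered for indirect tax? yes] OR [the taxpayer has not made a valid election under the simplified scheme? yes] OR [the disposal is of a chargeable asset? yes] → satisfied.
section 5 — Exempt Resident: Tier I Entity (section 7)? no; Class-F Entity (section 12)? yes; the taxpayer is not connected with the counterparty? no — 1 of 3 hold (need ≥2) → not satisfied.
section 10 — Eligible Entity: Provisional Entity (section 9)? no; not an Exempt Resident (section 5)? yes; the taxpayer is resident for the tax year? no — 1 of 3 hold (need ≥2) → not satisfied.
section 6 — Supervised Entity: [the taxpayer carries on a trade? no] OR [Eligible Entity (section 10)? no] → not satisfied.
section 1 — Listed Trader: [the taxpayer does not control the paying entity? yes] AND [Supervised Entity (section 6)? no] → not satisfied.

No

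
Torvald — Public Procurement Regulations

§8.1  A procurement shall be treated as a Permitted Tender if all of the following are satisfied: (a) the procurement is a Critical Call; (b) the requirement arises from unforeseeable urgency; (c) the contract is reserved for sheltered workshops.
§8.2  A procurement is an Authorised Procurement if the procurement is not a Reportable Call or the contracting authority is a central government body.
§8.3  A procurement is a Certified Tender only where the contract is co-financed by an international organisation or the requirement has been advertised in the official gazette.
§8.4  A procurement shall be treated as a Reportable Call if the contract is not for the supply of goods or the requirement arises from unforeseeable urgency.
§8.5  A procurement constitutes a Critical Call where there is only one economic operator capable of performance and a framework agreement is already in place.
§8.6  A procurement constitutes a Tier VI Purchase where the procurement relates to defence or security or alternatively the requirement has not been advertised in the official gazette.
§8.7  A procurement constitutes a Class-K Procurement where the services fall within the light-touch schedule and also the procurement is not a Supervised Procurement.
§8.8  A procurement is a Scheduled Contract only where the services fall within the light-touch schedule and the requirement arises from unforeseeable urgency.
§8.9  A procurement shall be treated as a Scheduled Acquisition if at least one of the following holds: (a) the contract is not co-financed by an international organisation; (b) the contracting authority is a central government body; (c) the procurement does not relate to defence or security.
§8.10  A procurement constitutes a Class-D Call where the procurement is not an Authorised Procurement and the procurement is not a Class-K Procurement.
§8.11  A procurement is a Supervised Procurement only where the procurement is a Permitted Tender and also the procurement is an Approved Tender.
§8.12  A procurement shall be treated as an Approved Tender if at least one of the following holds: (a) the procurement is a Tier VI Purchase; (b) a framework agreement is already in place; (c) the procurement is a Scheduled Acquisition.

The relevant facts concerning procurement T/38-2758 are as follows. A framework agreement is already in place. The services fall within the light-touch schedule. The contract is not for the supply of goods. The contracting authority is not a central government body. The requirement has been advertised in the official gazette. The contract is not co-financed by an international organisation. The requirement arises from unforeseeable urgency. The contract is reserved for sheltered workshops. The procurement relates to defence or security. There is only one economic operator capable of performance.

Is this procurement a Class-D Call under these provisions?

Under §8.4: the contract is not for the supply of goods? yes; or the requirement arises from unforeseeable urgency? yes. So the procurement is a Reportable Call.
Under §8.2: not a Reportable Call (§8.4)? no; or the contracting authority is a central government body? no. So the procurement is not an Authorised Procurement.
Under §8.5: there is only one economic operator capable of performance? yes; and a framework agreement is already in place? yes. So the procurement is a Critical Call.
Under §8.1: Critical Call (§8.5)? yes; and the requirement arises from unforeseeable urgency? yes; and the contract is reserved for sheltered workshops? yes. So the procurement is a Permitted Tender.
Under §8.6: the procurement relates to defence or security? yes; or the requirement has not been advertised in the official gazette? no. So the procurement is a Tier VI Purchase.
Under §8.9: the contract is not co-financed by an international organisation? yes; or the contracting authority is a central government body? no; or the procurement does not relate to defence or security? no. So the procurement is a Scheduled Acquisition.
Under §8.12: Tier VI Purchase (§8.6)? yes; or a framework agreement is already in place? yes; or Scheduled Acquisition (§8.9)? yes. So the procurement is an Approved Tender.
Under §8.11: Permitted Tender (§8.1)? yes; and Approved Tender (§8.12)? yes. So the procurement is a Supervised Procurement.
Under §8.7: the services fall within the light-touch schedule? yes; and not a Supervised Procurement (§8.11)? no. So the procurement is not a Class-K Procurement.
Under §8.10: not an Authorised Procurement (§8.2)? yes; and not a Class-K Procurement (§8.7)? yes. So the procurement is a Class-D Call.

Yes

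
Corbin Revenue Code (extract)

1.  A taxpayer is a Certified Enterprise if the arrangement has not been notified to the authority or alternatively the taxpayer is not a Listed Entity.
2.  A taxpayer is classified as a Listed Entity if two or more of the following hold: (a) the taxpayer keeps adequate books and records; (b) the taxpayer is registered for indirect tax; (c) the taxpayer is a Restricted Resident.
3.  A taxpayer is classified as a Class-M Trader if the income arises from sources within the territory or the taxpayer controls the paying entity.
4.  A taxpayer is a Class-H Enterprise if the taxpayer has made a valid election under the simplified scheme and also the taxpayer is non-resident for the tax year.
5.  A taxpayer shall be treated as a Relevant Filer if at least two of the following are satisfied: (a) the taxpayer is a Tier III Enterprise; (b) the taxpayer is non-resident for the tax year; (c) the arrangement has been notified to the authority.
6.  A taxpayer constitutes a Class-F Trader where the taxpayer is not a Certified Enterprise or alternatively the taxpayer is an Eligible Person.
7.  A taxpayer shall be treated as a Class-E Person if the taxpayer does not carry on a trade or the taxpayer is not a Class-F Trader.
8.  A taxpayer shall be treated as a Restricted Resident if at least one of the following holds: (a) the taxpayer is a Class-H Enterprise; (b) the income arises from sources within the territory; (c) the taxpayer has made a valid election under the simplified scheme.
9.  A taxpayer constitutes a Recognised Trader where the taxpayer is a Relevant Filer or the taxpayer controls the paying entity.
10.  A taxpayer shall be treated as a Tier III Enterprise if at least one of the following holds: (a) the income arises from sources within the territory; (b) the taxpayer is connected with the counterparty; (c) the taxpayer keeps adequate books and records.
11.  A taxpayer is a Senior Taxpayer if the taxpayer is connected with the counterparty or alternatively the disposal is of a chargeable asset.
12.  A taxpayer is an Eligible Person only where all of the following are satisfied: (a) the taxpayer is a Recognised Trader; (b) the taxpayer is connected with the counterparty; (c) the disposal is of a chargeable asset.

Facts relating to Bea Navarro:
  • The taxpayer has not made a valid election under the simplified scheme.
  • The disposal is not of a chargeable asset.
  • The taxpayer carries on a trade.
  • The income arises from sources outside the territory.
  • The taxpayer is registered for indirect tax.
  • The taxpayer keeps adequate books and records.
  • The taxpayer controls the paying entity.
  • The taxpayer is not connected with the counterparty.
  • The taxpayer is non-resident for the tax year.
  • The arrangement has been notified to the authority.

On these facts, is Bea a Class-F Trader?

paragraph 4 — Class-H Enterprise: [the taxpayer has made a valid election under the simplified scheme? no] AND [the taxpayer is non-resident for the tax year? yes] → not satisfied.
paragraph 8 — Restricted Resident: [Class-H Enterprise (paragraph 4)? no] OR [the income arises from sources within the territory? no] OR [the taxpayer has made a valid election under the simplified scheme? no] → not satisfied.
paragraph 2 — Listed Entity: the taxpayer keeps adequate books and records? yes; the taxpayer is registered for indirect tax? yes; Restricted Resident (paragraph 8)? no — 2 of 3 hold (need ≥2) → satisfied.
paragraph 1 — Certified Enterprise: [the arrangement has not been notified to the authority? no] OR [not a Listed Entity (paragraph 2)? no] → not satisfied.
paragraph 10 — Tier III Enterprise: [the income arises from sources within the territory? no] OR [the taxpayer is connected with the counterparty? no] OR [the taxpayer keeps adequate books and records? yes] → satisfied.
paragraph 5 — Relevant Filer: Tier III Enterprise (paragraph 10)? yes; the taxpayer is non-resident for the tax year? yes; the arrangement has been notified to the authority? yes — 3 of 3 hold (need ≥2) → satisfied.
paragraph 9 — Recognised Trader: [Relevant Filer (paragraph 5)? yes] OR [the taxpayer controls the paying entity? yes] → satisfied.
paragraph 12 — Eligible Person: [Recognised Trader (paragraph 9)? yes] AND [the taxpayer is connected with the counterparty? no] AND [the disposal is of a chargeable asset? no] → not satisfied.
paragraph 6 — Class-F Trader: [not a Certified Enterprise (paragraph 1)? yes] OR [Eligible Person (paragraph 12)? no] → satisfied.

Yes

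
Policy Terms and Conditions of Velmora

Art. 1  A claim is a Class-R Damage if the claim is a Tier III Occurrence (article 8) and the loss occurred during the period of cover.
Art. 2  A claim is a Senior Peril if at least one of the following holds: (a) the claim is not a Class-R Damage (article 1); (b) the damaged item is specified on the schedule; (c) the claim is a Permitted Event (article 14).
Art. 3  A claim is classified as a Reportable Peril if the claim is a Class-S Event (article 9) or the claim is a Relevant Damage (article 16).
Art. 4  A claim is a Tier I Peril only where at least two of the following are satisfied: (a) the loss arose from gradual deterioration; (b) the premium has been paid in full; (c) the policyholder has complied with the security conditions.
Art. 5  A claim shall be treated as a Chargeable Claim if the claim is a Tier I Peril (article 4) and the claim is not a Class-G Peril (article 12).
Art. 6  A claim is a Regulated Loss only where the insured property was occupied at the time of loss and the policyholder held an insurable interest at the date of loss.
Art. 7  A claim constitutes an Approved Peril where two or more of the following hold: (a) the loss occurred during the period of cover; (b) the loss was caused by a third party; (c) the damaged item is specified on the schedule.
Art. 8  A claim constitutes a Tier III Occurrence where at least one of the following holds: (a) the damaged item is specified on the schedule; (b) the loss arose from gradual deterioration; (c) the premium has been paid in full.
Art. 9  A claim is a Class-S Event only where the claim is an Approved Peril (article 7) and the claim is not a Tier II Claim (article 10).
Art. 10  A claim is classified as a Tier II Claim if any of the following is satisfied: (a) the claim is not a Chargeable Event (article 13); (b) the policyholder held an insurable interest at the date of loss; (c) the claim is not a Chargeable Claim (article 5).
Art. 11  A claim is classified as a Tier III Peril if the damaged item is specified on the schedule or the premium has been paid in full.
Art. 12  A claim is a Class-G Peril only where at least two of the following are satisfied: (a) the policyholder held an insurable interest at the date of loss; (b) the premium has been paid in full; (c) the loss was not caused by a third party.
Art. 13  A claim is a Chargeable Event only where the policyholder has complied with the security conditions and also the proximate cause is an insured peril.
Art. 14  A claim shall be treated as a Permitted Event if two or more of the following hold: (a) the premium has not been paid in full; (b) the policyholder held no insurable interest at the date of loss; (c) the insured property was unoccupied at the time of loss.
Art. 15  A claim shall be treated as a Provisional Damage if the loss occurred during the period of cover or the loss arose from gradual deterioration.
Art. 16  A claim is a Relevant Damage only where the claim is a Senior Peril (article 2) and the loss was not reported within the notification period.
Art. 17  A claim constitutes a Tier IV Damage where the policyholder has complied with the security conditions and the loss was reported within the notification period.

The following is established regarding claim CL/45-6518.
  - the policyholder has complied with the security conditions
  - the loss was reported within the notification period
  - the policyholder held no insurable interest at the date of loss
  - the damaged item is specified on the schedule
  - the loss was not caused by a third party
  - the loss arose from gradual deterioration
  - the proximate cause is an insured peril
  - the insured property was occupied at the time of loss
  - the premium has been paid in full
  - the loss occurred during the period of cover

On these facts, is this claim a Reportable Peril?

No

article 7 — Approved Peril: the loss occurred during the period of cover? yes; the loss was caused by a third party? no; the damaged item is specified on the schedule? yes — 2 of 3 hold (need ≥2) → satisfied.
article 13 — Chargeable Event: [the policyholder has complied with the security conditions? yes] AND [the proximate cause is an insured peril? yes] → satisfied.
article 4 — Tier I Peril: the loss arose from gradual deterioration? yes; the premium has been paid in full? yes; the policyholder has complied with the security conditions? yes — 3 of 3 hold (need ≥2) → satisfied.
article 12 — Class-G Peril: the policyholder held an insurable interest at the date of loss? no; the premium has been paid in full? yes; the loss was not caused by a third party? yes — 2 of 3 hold (need ≥2) → satisfied.
article 5 — Chargeable Claim: [Tier I Peril (article 4)? yes] AND [not a Class-G Peril (article 12)? no] → not satisfied.
article 10 — Tier II Claim: [not a Chargeable Event (article 13)? no] OR [the policyholder held an insurable interest at the date of loss? no] OR [not a Chargeable Claim (article 5)? yes] → satisfied.
article 9 — Class-S Event: [Approved Peril (article 7)? yes] AND [not a Tier II Claim (article 10)? no] → not satisfied.
article 8 — Tier III Occurrence: [the damaged item is specified on the schedule? yes] OR [the loss arose from gradual deterioration? yes] OR [the premium has been paid in full? yes] → satisfied.
article 1 — Class-R Damage: [Tier III Occurrence (article 8)? yes] AND [the loss occurred during the period of cover? yes] → satisfied.
article 14 — Permitted Event: the premium has not been paid in full? no; the policyholder held no insurable interest at the date of loss? yes; the insured property was unoccupied at the time of loss? no — 1 of 3 hold (need ≥2) → not satisfied.
article 2 — Senior Peril: [not a Class-R Damage (article 1)? no] OR [the damaged item is specified on the schedule? yes] OR [Permitted Event (article 14)? no] → satisfied.
article 16 — Relevant Damage: [Senior Peril (article 2)? yes] AND [the loss was not reported within the notification period? no] → not satisfied.
article 3 — Reportable Peril: [Class-S Event (article 9)? no] OR [Relevant Damage (article 16)? no] → not satisfied.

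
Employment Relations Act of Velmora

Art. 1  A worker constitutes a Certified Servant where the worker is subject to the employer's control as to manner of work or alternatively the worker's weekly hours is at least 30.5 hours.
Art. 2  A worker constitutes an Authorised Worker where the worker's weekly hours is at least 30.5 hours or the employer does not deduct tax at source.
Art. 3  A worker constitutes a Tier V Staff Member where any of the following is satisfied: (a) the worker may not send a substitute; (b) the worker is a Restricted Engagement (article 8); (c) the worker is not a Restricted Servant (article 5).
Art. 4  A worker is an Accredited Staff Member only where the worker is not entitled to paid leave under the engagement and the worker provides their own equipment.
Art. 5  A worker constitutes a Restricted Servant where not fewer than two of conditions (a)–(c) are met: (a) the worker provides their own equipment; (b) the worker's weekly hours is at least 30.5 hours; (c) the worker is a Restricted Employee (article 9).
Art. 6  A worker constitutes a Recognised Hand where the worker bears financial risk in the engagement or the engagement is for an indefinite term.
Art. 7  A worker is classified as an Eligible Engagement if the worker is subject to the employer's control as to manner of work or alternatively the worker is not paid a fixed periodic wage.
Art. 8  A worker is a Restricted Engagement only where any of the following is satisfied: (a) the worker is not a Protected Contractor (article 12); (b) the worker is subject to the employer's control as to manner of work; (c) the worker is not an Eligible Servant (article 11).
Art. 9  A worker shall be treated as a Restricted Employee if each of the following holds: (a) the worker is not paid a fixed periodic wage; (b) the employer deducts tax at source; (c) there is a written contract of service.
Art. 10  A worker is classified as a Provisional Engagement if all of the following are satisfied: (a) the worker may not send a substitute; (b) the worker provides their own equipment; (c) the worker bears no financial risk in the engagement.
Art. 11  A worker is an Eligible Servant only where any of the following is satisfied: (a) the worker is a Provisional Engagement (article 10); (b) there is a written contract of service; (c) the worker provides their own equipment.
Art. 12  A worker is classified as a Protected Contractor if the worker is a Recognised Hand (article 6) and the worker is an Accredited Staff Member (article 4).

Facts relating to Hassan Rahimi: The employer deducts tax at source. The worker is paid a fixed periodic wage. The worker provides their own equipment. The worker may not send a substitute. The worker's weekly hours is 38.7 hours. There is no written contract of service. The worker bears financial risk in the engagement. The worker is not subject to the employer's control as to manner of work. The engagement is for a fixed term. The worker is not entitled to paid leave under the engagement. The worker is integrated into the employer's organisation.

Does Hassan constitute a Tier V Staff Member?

Under article 6: the worker bears financial risk in the engagement? yes; or the engagement is for an indefinite term? no. So the worker is a Recognised Hand.
Under article 4: the worker is not entitled to paid leave under the engagement? yes; and the worker provides their own equipment? yes. So the worker is an Accredited Staff Member.
Under article 12: Recognised Hand (article 6)? yes; and Accredited Staff Member (article 4)? yes. So the worker is a Protected Contractor.
Under article 10: the worker may not send a substitute? yes; and the worker provides their own equipment? yes; and the worker bears no financial risk in the engagement? no. So the worker is not a Provisional Engagement.
Under article 11: Provisional Engagement (article 10)? no; or there is a written contract of service? no; or the worker provides their own equipment? yes. So the worker is an Eligible Servant.
Under article 8: not a Protected Contractor (article 12)? no; or the worker is subject to the employer's control as to manner of work? no; or not an Eligible Servant (article 11)? no. So the worker is not a Restricted Engagement.
Under article 9: the worker is not paid a fixed periodic wage? no; and the employer deducts tax at source? yes; and there is a written contract of service? no. So the worker is not a Restricted Employee.
Under article 5: the worker provides their own equipment? yes; worker's weekly hours: 38.7 hours ≥ 30.5 hours? yes; Restricted Employee (article 9)? no — 2 of 3 hold (need ≥2) → satisfied.
Under article 3: the worker may not send a substitute? yes; or Restricted Engagement (article 8)? no; or not a Restricted Servant (article 5)? no. So the worker is a Tier V Staff Member.

Yes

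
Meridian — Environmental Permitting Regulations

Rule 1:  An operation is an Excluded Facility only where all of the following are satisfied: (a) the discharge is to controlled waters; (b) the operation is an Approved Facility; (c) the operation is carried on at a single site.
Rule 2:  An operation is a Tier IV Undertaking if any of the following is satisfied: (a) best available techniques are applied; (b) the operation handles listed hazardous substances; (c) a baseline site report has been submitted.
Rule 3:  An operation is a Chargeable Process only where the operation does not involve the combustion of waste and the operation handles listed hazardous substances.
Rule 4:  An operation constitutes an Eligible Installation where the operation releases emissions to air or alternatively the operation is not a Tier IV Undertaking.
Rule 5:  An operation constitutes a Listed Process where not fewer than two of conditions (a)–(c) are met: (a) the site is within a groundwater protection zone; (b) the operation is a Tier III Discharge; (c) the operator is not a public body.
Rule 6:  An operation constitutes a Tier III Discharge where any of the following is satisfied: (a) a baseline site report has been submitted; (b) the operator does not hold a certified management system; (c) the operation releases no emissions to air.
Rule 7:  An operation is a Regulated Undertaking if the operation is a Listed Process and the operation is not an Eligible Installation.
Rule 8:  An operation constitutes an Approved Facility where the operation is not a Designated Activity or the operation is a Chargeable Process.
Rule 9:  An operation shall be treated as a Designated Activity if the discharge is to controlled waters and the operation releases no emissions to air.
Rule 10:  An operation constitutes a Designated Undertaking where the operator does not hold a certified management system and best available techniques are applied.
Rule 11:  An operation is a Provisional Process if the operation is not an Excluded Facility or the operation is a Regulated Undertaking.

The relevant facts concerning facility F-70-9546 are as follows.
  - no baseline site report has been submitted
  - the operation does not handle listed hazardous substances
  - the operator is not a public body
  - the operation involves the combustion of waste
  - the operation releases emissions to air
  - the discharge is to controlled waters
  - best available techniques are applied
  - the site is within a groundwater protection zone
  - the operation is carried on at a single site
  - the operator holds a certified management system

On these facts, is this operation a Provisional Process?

No

rule 9 — Designated Activity: [the discharge is to controlled waters? yes] AND [the operation releases no emissions to air? no] → not satisfied.
rule 3 — Chargeable Process: [the operation does not involve the combustion of waste? no] AND [the operation handles listed hazardous substances? no] → not satisfied.
rule 8 — Approved Facility: [not a Designated Activity (rule 9)? yes] OR [Chargeable Process (rule 3)? no] → satisfied.
rule 1 — Excluded Facility: [the discharge is to controlled waters? yes] AND [Approved Facility (rule 8)? yes] AND [the operation is carried on at a single site? yes] → satisfied.
rule 6 — Tier III Discharge: [a baseline site report has been submitted? no] OR [the operator does not hold a certified management system? no] OR [the operation releases no emissions to air? no] → not satisfied.
rule 5 — Listed Process: the site is within a groundwater protection zone? yes; Tier III Discharge (rule 6)? no; the operator is not a public body? yes — 2 of 3 hold (need ≥2) → satisfied.
rule 2 — Tier IV Undertaking: [best available techniques are applied? yes] OR [the operation handles listed hazardous substances? no] OR [a baseline site report has been submitted? no] → satisfied.
rule 4 — Eligible Installation: [the operation releases emissions to air? yes] OR [not a Tier IV Undertaking (rule 2)? no] → satisfied.
rule 7 — Regulated Undertaking: [Listed Process (rule 5)? yes] AND [not an Eligible Installation (rule 4)? no] → not satisfied.
rule 11 — Provisional Process: [not an Excluded Facility (rule 1)? no] OR [Regulated Undertaking (rule 7)? no] → not satisfied.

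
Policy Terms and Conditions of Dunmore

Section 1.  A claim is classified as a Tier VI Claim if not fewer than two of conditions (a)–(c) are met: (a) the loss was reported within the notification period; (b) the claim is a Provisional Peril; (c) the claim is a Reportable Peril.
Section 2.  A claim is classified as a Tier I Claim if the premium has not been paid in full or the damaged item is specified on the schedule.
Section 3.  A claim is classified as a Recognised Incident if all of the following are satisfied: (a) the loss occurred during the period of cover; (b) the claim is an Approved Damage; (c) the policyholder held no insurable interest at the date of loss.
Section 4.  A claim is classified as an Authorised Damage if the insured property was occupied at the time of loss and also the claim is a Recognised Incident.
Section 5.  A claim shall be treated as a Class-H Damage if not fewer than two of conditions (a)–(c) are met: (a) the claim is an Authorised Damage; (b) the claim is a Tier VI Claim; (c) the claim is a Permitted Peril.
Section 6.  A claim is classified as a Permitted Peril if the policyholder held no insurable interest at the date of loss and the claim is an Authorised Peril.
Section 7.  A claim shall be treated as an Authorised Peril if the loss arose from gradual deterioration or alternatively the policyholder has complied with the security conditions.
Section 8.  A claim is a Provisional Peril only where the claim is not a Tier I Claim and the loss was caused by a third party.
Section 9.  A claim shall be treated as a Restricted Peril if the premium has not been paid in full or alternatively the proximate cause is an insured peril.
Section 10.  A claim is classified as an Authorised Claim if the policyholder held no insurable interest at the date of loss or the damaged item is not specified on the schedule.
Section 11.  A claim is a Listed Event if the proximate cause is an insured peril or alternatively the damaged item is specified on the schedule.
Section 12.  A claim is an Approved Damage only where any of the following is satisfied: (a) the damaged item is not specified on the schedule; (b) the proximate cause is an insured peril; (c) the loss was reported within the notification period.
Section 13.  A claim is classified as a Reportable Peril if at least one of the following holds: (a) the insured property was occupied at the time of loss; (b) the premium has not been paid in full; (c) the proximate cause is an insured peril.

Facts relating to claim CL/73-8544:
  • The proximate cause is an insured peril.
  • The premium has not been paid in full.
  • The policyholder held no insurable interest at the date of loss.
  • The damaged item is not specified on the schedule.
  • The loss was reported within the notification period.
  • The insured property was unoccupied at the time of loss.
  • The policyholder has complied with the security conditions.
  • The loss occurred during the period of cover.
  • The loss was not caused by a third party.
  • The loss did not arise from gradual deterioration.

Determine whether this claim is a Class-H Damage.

Yes

Under section 12: the damaged item is not specified on the schedule? yes; or the proximate cause is an insured peril? yes; or the loss was reported within the notification period? yes. So the claim is an Approved Damage.
Under section 3: the loss occurred during the period of cover? yes; and Approved Damage (section 12)? yes; and the policyholder held no insurable interest at the date of loss? yes. So the claim is a Recognised Incident.
Under section 4: the insured property was occupied at the time of loss? no; and Recognised Incident (section 3)? yes. So the claim is not an Authorised Damage.
Under section 2: the premium has not been paid in full? yes; or the damaged item is specified on the schedule? no. So the claim is a Tier I Claim.
Under section 8: not a Tier I Claim (section 2)? no; and the loss was caused by a third party? no. So the claim is not a Provisional Peril.
Under section 13: the insured property was occupied at the time of loss? no; or the premium has not been paid in full? yes; or the proximate cause is an insured peril? yes. So the claim is a Reportable Peril.
Under section 1: the loss was reported within the notification period? yes; Provisional Peril (section 8)? no; Reportable Peril (section 13)? yes — 2 of 3 hold (need ≥2) → satisfied.
Under section 7: the loss arose from gradual deterioration? no; or the policyholder has complied with the security conditions? yes. So the claim is an Authorised Peril.
Under section 6: the policyholder held no insurable interest at the date of loss? yes; and Authorised Peril (section 7)? yes. So the claim is a Permitted Peril.
Under section 5: Authorised Damage (section 4)? no; Tier VI Claim (section 1)? yes; Permitted Peril (section 6)? yes — 2 of 3 hold (need ≥2) → satisfied.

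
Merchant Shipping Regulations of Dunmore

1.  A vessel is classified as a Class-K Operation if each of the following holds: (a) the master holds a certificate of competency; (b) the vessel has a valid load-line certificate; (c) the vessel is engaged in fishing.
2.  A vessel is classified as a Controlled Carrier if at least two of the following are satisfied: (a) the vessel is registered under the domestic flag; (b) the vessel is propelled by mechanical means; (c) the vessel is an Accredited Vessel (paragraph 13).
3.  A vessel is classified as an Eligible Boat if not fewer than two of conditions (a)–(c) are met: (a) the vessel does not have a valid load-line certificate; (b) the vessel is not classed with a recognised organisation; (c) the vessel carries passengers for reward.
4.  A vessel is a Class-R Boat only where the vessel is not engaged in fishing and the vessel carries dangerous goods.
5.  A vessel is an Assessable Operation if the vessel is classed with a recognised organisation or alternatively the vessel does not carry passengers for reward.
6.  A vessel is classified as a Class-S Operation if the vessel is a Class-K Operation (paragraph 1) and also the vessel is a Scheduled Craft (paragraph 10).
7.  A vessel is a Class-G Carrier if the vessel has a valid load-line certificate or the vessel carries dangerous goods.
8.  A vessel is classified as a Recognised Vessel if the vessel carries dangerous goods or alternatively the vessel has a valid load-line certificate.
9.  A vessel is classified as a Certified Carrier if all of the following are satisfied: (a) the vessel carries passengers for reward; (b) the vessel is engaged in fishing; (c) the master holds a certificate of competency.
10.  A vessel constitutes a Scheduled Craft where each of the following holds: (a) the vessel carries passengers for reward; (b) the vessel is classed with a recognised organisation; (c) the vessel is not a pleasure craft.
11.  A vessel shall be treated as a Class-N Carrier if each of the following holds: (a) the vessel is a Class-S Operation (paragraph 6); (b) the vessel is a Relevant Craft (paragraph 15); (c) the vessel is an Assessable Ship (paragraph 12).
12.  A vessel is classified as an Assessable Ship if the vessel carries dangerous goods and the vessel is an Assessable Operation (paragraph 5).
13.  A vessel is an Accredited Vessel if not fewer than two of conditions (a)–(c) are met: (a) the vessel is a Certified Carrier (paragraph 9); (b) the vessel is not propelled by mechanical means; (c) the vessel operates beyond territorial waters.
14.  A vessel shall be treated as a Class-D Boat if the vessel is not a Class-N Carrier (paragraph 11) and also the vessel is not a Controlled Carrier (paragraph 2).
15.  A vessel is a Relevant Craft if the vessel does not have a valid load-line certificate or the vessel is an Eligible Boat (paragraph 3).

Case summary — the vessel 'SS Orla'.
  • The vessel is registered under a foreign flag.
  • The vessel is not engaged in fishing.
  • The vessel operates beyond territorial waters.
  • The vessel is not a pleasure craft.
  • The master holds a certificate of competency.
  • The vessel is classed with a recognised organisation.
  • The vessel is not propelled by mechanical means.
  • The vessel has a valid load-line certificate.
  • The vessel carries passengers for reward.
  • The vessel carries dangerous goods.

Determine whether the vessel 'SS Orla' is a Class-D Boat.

paragraph 1 — Class-K Operation: [the master holds a certificate of competency? yes] AND [the vessel has a valid load-line certificate? yes] AND [the vessel is engaged in fishing? no] → not satisfied.
paragraph 10 — Scheduled Craft: [the vessel carries passengers for reward? yes] AND [the vessel is classed with a recognised organisation? yes] AND [the vessel is not a pleasure craft? yes] → satisfied.
paragraph 6 — Class-S Operation: [Class-K Operation (paragraph 1)? no] AND [Scheduled Craft (paragraph 10)? yes] → not satisfied.
paragraph 3 — Eligible Boat: the vessel does not have a valid load-line certificate? no; the vessel is not classed with a recognised organisation? no; the vessel carries passengers for reward? yes — 1 of 3 hold (need ≥2) → not satisfied.
paragraph 15 — Relevant Craft: [the vessel does not have a valid load-line certificate? no] OR [Eligible Boat (paragraph 3)? no] → not satisfied.
paragraph 5 — Assessable Operation: [the vessel is classed with a recognised organisation? yes] OR [the vessel does not carry passengers for reward? no] → satisfied.
paragraph 12 — Assessable Ship: [the vessel carries dangerous goods? yes] AND [Assessable Operation (paragraph 5)? yes] → satisfied.
paragraph 11 — Class-N Carrier: [Class-S Operation (paragraph 6)? no] AND [Relevant Craft (paragraph 15)? no] AND [Assessable Ship (paragraph 12)? yes] → not satisfied.
paragraph 9 — Certified Carrier: [the vessel carries passengers for reward? yes] AND [the vessel is engaged in fishing? no] AND [the master holds a certificate of competency? yes] → not satisfied.
paragraph 13 — Accredited Vessel: Certified Carrier (paragraph 9)? no; the vessel is not propelled by mechanical means? yes; the vessel operates beyond territorial waters? yes — 2 of 3 hold (need ≥2) → satisfied.
paragraph 2 — Controlled Carrier: the vessel is registered under the domestic flag? no; the vessel is propelled by mechanical means? no; Accredited Vessel (paragraph 13)? yes — 1 of 3 hold (need ≥2) → not satisfied.
paragraph 14 — Class-D Boat: [not a Class-N Carrier (paragraph 11)? yes] AND [not a Controlled Carrier (paragraph 2)? yes] → satisfied.

Yes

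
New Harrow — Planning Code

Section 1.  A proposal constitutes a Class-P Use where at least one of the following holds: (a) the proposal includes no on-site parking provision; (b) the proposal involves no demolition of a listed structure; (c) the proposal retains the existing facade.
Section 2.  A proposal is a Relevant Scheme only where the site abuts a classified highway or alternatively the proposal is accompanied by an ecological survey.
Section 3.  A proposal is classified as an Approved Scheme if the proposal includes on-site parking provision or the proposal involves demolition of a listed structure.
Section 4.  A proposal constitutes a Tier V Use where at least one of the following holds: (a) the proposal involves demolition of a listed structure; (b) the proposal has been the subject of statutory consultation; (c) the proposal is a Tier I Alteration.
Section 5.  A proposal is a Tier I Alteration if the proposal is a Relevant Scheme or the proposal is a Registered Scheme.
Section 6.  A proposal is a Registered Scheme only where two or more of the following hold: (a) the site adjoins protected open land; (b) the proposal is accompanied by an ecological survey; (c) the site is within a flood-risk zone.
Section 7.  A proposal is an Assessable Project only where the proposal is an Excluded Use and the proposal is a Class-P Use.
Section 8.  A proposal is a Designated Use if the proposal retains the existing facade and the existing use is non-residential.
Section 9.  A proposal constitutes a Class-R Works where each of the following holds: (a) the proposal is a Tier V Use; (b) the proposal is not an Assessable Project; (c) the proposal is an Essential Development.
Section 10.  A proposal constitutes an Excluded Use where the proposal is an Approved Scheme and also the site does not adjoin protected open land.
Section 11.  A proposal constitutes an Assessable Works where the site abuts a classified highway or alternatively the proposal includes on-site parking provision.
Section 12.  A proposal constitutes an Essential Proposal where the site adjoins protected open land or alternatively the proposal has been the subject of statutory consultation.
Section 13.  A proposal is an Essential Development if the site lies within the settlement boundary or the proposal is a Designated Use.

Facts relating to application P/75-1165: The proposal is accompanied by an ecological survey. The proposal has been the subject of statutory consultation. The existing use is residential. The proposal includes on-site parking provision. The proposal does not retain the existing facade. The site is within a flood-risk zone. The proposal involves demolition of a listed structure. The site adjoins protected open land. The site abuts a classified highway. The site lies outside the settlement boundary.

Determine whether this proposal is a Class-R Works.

No

Under section 2: the site abuts a classified highway? yes; or the proposal is accompanied by an ecological survey? yes. So the proposal is a Relevant Scheme.
Under section 6: the site adjoins protected open land? yes; the proposal is accompanied by an ecological survey? yes; the site is within a flood-risk zone? yes — 3 of 3 hold (need ≥2) → satisfied.
Under section 5: Relevant Scheme (section 2)? yes; or Registered Scheme (section 6)? yes. So the proposal is a Tier I Alteration.
Under section 4: the proposal involves demolition of a listed structure? yes; or the proposal has been the subject of statutory consultation? yes; or Tier I Alteration (section 5)? yes. So the proposal is a Tier V Use.
Under section 3: the proposal includes on-site parking provision? yes; or the proposal involves demolition of a listed structure? yes. So the proposal is an Approved Scheme.
Under section 10: Approved Scheme (section 3)? yes; and the site does not adjoin protected open land? no. So the proposal is not an Excluded Use.
Under section 1: the proposal includes no on-site parking provision? no; or the proposal involves no demolition of a listed structure? no; or the proposal retains the existing facade? no. So the proposal is not a Class-P Use.
Under section 7: Excluded Use (section 10)? no; and Class-P Use (section 1)? no. So the proposal is not an Assessable Project.
Under section 8: the proposal retains the existing facade? no; and the existing use is non-residential? no. So the proposal is not a Designated Use.
Under section 13: the site lies within the settlement boundary? no; or Designated Use (section 8)? no. So the proposal is not an Essential Development.
Under section 9: Tier V Use (section 4)? yes; and not an Assessable Project (section 7)? yes; and Essential Development (section 13)? no. So the proposal is not a Class-R Works.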